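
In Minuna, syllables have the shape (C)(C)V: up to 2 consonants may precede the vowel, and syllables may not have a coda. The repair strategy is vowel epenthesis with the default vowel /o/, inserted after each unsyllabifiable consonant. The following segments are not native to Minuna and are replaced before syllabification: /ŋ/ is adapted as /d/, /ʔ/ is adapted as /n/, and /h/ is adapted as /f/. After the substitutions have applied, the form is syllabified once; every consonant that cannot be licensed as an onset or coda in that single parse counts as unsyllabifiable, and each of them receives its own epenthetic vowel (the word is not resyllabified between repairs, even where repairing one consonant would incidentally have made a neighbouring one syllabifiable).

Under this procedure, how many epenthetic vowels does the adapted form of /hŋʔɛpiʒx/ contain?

3

After substitution the input is /fdnɛpiʒx/.
The unsyllabifiable consonants are /f/, /ʒ/, /x/; each receives one epenthetic vowel.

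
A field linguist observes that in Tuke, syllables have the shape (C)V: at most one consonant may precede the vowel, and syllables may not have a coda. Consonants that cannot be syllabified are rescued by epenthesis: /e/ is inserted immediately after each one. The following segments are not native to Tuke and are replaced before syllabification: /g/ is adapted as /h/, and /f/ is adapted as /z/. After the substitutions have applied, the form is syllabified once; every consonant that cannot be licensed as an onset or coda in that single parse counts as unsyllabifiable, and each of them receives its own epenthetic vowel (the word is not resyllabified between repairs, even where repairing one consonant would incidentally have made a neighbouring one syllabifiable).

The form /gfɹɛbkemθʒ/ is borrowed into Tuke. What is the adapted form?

hezeɹɛbekemeθeʒe

Substitution: /g/ → /h/, /f/ → /z/, giving /hzɹɛbkemθʒ/.
Under (C)V, the unsyllabifiable consonants are /h/, /z/, /b/, /m/, /θ/, /ʒ/ (no codas are permitted; onsets are limited to one consonant).
Inserting the epenthetic vowel yields /h/ → /he/, /z/ → /ze/, /b/ → /be/, /m/ → /me/, /θ/ → /θe/, /ʒ/ → /ʒe/.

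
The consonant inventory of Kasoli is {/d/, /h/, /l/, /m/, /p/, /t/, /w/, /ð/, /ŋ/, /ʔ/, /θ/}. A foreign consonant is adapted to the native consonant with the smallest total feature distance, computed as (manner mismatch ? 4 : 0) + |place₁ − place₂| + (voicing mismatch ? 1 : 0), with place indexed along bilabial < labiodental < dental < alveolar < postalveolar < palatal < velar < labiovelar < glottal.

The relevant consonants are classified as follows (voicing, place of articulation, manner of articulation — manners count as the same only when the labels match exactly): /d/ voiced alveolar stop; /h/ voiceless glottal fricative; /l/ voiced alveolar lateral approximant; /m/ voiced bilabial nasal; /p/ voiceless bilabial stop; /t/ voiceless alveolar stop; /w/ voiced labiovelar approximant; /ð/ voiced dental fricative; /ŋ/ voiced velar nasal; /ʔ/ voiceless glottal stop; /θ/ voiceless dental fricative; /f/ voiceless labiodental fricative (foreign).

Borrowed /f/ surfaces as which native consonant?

/θ/ is closest: same manner (fricative), place distance 1 (labiodental→dental), same voicing; total 1. Next closest is /ð/ at distance 2.

θ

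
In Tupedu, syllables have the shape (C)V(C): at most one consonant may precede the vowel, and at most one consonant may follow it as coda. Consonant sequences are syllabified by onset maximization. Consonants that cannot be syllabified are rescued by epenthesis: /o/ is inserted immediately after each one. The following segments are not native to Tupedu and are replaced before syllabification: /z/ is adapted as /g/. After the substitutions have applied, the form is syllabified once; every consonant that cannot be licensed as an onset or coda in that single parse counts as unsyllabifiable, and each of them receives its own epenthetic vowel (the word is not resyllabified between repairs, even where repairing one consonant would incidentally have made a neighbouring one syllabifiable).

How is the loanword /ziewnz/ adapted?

giewnogo

Substitution: /z/ → /g/, giving /giewng/.
Under (C)V(C), the unsyllabifiable consonants are /n/, /g/ (at most one coda consonant is licensed; onsets are limited to one consonant).
Each unlicensed consonant becomes the onset of a new syllable: /n/ → /no/, /g/ → /go/.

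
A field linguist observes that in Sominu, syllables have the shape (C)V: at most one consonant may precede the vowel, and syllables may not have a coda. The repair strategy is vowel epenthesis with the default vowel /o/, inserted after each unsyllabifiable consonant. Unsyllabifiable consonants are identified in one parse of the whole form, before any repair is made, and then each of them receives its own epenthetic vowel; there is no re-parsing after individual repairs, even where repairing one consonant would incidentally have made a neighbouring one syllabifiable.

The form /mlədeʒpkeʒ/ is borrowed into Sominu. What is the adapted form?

molədeʒopokeʒo

The consonants /m/, /ʒ/, /p/, /ʒ/ cannot be parsed into a legal (C)V syllable (no codas are permitted; onsets are limited to one consonant).
Epenthesis after each stranded consonant: /m/ → /mo/, /ʒ/ → /ʒo/, /p/ → /po/, /ʒ/ → /ʒo/.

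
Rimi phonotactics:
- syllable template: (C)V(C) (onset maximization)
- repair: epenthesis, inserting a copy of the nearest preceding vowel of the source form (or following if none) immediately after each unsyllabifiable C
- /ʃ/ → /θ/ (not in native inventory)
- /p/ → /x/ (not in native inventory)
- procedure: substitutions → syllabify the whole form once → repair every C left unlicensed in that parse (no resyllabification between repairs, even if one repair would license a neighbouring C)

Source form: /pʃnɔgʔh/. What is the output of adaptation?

Substitution: /p/ → /x/, /ʃ/ → /θ/, giving /xθnɔgʔh/.
Syllabifying with onset maximization leaves /x/, /θ/, /ʔ/, /h/ stranded (at most one coda consonant is licensed; onsets are limited to one consonant).
Inserting the epenthetic vowel yields /x/ → /xɔ/, /θ/ → /θɔ/, /ʔ/ → /ʔɔ/, /h/ → /hɔ/.

xɔθɔnɔgʔɔhɔ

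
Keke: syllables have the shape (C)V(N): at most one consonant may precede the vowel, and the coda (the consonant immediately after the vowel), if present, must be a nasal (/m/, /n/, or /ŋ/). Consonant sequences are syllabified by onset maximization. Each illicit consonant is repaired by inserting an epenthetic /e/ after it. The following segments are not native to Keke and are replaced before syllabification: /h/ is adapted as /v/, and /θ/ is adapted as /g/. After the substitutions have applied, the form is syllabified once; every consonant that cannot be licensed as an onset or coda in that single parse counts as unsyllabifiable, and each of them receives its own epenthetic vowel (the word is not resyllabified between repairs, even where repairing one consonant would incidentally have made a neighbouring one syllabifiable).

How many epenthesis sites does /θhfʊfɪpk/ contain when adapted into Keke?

4

After substitution the input is /gvfʊfɪpk/.
The unsyllabifiable consonants are /g/, /v/, /p/, /k/; each receives one epenthetic vowel.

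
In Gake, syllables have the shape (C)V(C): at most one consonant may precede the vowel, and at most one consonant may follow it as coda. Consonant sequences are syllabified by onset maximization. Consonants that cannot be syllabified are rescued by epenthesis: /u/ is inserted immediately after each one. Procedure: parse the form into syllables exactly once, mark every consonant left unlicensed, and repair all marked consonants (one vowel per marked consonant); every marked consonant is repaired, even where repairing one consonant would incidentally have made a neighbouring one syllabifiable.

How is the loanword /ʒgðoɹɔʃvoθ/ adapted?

Syllabifying with onset maximization leaves /ʒ/, /g/ stranded (at most one coda consonant is licensed; onsets are limited to one consonant).
Epenthesis after each stranded consonant: /ʒ/ → /ʒu/, /g/ → /gu/.

ʒuguðoɹɔʃvoθ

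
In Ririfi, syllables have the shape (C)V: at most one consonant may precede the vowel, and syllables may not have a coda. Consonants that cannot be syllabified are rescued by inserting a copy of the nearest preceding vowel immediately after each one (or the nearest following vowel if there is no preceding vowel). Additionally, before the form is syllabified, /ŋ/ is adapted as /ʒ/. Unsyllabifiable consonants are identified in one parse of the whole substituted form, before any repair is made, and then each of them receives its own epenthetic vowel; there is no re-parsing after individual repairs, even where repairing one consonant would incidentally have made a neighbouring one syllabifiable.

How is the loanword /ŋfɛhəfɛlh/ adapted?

Substitution: /ŋ/ → /ʒ/, giving /ʒfɛhəfɛlh/.
The consonants /ʒ/, /l/, /h/ cannot be parsed into a legal (C)V syllable (no codas are permitted; onsets are limited to one consonant).
Each unlicensed consonant becomes the onset of a new syllable: /ʒ/ → /ʒɛ/, /l/ → /lɛ/, /h/ → /hɛ/.

ʒɛfɛhəfɛlɛhɛ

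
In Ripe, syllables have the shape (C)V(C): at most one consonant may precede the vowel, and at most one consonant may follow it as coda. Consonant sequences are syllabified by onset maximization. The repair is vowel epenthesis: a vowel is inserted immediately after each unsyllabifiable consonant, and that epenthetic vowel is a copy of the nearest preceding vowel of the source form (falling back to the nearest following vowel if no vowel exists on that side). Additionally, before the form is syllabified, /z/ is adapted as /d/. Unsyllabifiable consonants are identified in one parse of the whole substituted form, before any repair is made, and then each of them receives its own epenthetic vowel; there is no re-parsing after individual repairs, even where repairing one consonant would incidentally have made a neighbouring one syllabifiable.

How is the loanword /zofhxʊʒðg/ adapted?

Substitution: /z/ → /d/, giving /dofhxʊʒðg/.
The consonants /h/, /ð/, /g/ cannot be parsed into a legal (C)V(C) syllable (at most one coda consonant is licensed; onsets are limited to one consonant).
Each unlicensed consonant becomes the onset of a new syllable: /h/ → /ho/, /ð/ → /ðʊ/, /g/ → /gʊ/.

dofhoxʊʒðʊgʊ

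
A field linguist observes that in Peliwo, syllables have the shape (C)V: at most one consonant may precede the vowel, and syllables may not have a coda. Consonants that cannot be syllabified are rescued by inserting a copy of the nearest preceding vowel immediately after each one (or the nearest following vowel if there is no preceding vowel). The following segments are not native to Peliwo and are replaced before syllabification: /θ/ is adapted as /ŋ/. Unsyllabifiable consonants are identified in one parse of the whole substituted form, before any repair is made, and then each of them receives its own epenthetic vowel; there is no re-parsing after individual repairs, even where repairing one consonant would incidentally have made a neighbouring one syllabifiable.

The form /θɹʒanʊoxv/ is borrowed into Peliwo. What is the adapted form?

Substitution: /θ/ → /ŋ/, giving /ŋɹʒanʊoxv/.
The consonants /ŋ/, /ɹ/, /x/, /v/ cannot be parsed into a legal (C)V syllable (no codas are permitted; onsets are limited to one consonant).
Epenthesis after each stranded consonant: /ŋ/ → /ŋa/, /ɹ/ → /ɹa/, /x/ → /xo/, /v/ → /vo/.

ŋaɹaʒanʊoxovo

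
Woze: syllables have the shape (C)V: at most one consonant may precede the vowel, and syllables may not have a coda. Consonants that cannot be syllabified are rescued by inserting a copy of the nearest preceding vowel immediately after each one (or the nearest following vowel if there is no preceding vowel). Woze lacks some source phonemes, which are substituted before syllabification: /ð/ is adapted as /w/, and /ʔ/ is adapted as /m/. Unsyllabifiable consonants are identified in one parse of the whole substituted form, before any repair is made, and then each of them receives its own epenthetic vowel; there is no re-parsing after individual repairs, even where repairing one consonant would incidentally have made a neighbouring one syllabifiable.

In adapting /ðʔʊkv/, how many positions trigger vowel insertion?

After substitution the input is /wmʊkv/.
The unsyllabifiable consonants are /w/, /k/, /v/; each receives one epenthetic vowel.

3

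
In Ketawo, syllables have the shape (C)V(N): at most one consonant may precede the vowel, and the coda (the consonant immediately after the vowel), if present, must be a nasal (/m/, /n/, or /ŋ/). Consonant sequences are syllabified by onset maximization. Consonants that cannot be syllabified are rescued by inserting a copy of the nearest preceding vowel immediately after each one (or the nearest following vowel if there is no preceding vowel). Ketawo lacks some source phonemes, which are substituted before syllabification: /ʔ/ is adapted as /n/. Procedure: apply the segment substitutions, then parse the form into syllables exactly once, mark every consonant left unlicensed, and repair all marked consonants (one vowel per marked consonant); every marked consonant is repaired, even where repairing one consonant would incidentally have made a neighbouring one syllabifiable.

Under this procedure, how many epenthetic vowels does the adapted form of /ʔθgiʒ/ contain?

3

After substitution the input is /nθgiʒ/.
The unsyllabifiable consonants are /n/, /θ/, /ʒ/; each receives one epenthetic vowel.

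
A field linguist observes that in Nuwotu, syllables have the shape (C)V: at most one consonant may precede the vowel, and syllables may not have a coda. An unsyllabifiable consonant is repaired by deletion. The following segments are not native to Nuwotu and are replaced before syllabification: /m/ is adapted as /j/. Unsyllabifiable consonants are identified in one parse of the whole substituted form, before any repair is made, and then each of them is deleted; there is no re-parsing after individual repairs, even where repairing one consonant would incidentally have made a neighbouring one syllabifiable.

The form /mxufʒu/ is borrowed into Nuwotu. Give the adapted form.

xuʒu

Substitution: /m/ → /j/, giving /jxufʒu/.
The consonants /j/, /f/ cannot be parsed into a legal (C)V syllable (no codas are permitted; onsets are limited to one consonant).
Each unlicensed consonant is deleted: /j/, /f/.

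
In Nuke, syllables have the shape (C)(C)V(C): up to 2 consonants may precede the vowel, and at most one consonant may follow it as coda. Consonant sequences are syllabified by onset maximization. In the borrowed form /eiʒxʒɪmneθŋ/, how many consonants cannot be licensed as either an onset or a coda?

Under (C)(C)V(C), the unsyllabifiable consonants are /ŋ/ (at most one coda consonant is licensed; onsets may contain at most 2 consonants).

1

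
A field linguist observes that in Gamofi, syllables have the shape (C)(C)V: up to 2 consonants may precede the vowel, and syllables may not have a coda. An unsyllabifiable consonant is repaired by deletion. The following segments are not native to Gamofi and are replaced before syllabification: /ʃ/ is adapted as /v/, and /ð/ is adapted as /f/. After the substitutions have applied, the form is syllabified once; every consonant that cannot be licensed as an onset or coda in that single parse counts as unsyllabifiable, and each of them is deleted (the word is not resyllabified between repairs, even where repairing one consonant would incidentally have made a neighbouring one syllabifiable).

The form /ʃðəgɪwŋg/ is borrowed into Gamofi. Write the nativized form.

vfəgɪ

Substitution: /ʃ/ → /v/, /ð/ → /f/, giving /vfəgɪwŋg/.
Under (C)(C)V, the unsyllabifiable consonants are /w/, /ŋ/, /g/ (no codas are permitted; onsets may contain at most 2 consonants).
Deletion applies to /w/, /ŋ/, /g/.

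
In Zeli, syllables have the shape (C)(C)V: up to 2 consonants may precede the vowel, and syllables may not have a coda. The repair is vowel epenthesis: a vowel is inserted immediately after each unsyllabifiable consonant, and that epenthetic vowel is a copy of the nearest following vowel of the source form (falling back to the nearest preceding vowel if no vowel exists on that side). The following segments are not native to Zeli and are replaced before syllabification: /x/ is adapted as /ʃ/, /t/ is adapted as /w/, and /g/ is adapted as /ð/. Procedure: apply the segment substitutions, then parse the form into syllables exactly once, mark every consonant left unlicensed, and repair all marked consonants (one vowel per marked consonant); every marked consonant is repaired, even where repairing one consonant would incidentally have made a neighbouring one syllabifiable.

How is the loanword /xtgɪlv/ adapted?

ʃɪwðɪlɪvɪ

Substitution: /x/ → /ʃ/, /t/ → /w/, /g/ → /ð/, giving /ʃwðɪlv/.
Syllabifying with onset maximization leaves /ʃ/, /l/, /v/ stranded (no codas are permitted; onsets may contain at most 2 consonants).
Epenthesis after each stranded consonant: /ʃ/ → /ʃɪ/, /l/ → /lɪ/, /v/ → /vɪ/.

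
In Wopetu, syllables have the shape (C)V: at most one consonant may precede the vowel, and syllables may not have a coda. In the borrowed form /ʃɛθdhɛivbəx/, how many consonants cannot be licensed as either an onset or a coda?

The consonants /θ/, /d/, /v/, /x/ cannot be parsed into a legal (C)V syllable (no codas are permitted; onsets are limited to one consonant).

4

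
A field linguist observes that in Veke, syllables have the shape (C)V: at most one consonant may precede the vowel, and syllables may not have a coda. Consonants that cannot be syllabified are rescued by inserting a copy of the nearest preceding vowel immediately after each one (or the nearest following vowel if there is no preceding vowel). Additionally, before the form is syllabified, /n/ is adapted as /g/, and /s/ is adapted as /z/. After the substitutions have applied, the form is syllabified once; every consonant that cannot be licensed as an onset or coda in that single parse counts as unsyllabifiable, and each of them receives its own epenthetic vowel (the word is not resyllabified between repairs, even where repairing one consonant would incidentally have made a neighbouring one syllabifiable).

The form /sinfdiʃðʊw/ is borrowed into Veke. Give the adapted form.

zigifidiʃiðʊwʊ

Substitution: /s/ → /z/, /n/ → /g/, giving /zigfdiʃðʊw/.
The consonants /g/, /f/, /ʃ/, /w/ cannot be parsed into a legal (C)V syllable (no codas are permitted; onsets are limited to one consonant).
Each unlicensed consonant becomes the onset of a new syllable: /g/ → /gi/, /f/ → /fi/, /ʃ/ → /ʃi/, /w/ → /wʊ/.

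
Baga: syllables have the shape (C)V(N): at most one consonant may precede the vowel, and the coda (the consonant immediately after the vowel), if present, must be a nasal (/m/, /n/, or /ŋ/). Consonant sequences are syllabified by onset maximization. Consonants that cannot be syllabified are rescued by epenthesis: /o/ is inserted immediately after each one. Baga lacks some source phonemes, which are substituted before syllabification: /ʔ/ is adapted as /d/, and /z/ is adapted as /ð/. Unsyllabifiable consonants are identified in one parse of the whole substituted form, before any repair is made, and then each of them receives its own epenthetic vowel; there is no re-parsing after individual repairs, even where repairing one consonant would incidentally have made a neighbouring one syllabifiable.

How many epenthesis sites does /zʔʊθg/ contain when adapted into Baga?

3

After substitution the input is /ðdʊθg/.
The unsyllabifiable consonants are /ð/, /θ/, /g/; each receives one epenthetic vowel.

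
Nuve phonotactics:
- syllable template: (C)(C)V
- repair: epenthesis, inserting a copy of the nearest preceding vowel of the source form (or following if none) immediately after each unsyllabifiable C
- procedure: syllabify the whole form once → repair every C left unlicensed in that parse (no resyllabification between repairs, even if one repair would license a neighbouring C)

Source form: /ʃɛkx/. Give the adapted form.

The consonants /k/, /x/ cannot be parsed into a legal (C)(C)V syllable (no codas are permitted; onsets may contain at most 2 consonants).
Each unlicensed consonant becomes the onset of a new syllable: /k/ → /kɛ/, /x/ → /xɛ/.

ʃɛkɛxɛ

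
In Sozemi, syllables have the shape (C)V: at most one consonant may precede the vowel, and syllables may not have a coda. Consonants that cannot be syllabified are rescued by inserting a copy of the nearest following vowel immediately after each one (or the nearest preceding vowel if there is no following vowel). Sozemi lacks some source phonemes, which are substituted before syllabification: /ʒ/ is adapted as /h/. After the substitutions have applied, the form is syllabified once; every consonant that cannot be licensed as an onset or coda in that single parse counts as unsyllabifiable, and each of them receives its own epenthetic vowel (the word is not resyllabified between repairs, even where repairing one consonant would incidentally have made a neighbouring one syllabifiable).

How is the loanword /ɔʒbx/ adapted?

Substitution: /ʒ/ → /h/, giving /ɔhbx/.
The consonants /h/, /b/, /x/ cannot be parsed into a legal (C)V syllable (no codas are permitted; onsets are limited to one consonant).
Each unlicensed consonant becomes the onset of a new syllable: /h/ → /hɔ/, /b/ → /bɔ/, /x/ → /xɔ/.

ɔhɔbɔxɔ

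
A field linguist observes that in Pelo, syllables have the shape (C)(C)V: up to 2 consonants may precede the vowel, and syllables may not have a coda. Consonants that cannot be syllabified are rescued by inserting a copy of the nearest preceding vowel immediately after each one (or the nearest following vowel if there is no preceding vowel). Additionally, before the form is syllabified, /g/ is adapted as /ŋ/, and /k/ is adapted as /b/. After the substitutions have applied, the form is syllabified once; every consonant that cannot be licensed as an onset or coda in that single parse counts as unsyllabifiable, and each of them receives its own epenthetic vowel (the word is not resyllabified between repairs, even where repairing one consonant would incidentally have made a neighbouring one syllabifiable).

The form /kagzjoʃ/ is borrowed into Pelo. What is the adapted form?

Substitution: /k/ → /b/, /g/ → /ŋ/, giving /baŋzjoʃ/.
The consonants /ŋ/, /ʃ/ cannot be parsed into a legal (C)(C)V syllable (no codas are permitted; onsets may contain at most 2 consonants).
Inserting the epenthetic vowel yields /ŋ/ → /ŋa/, /ʃ/ → /ʃo/.

baŋazjoʃo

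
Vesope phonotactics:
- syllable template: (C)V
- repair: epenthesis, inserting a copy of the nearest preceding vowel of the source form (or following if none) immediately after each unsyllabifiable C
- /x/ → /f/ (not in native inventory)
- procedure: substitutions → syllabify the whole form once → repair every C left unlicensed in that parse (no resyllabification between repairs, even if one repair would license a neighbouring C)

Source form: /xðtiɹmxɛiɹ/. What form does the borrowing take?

fiðitiɹimifɛiɹi

Substitution: /x/ → /f/, giving /fðtiɹmfɛiɹ/.
Under (C)V, the unsyllabifiable consonants are /f/, /ð/, /ɹ/, /m/, /ɹ/ (no codas are permitted; onsets are limited to one consonant).
Epenthesis after each stranded consonant: /f/ → /fi/, /ð/ → /ði/, /ɹ/ → /ɹi/, /m/ → /mi/, /ɹ/ → /ɹi/.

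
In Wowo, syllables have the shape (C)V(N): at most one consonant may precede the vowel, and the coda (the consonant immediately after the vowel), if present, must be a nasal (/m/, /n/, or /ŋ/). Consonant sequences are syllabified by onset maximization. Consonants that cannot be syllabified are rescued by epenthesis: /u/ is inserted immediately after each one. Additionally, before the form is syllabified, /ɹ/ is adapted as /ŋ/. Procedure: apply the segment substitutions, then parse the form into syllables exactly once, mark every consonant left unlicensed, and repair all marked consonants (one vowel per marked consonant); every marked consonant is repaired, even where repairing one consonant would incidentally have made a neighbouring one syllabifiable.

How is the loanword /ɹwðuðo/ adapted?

ŋuwuðuðo

Substitution: /ɹ/ → /ŋ/, giving /ŋwðuðo/.
Syllabifying with onset maximization leaves /ŋ/, /w/ stranded (only a nasal (/m/, /n/, or /ŋ/) is licensed in coda position; onsets are limited to one consonant).
Inserting the epenthetic vowel yields /ŋ/ → /ŋu/, /w/ → /wu/.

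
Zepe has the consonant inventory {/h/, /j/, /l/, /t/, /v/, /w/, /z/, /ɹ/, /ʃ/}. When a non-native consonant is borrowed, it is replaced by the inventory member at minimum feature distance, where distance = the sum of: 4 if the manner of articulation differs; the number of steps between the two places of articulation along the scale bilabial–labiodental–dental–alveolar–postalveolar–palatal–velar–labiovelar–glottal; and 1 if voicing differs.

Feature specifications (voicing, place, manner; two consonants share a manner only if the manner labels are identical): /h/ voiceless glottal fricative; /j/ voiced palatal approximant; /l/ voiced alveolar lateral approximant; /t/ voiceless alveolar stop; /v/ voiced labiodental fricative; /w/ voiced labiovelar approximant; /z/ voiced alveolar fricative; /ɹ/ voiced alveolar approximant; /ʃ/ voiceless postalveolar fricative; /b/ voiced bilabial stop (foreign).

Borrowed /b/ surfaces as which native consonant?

/t/ is closest: same manner (stop), place distance 3 (bilabial→alveolar), voicing differs (+1); total 4. Next closest is /v/ at distance 5.

t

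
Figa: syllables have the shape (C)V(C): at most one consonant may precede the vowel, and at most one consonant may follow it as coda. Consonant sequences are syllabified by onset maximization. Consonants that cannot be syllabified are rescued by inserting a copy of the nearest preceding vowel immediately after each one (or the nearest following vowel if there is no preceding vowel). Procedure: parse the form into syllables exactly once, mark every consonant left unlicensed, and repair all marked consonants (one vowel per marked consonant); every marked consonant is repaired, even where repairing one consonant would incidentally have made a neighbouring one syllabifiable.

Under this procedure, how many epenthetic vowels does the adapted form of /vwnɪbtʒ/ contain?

4

The unsyllabifiable consonants are /v/, /w/, /t/, /ʒ/; each receives one epenthetic vowel.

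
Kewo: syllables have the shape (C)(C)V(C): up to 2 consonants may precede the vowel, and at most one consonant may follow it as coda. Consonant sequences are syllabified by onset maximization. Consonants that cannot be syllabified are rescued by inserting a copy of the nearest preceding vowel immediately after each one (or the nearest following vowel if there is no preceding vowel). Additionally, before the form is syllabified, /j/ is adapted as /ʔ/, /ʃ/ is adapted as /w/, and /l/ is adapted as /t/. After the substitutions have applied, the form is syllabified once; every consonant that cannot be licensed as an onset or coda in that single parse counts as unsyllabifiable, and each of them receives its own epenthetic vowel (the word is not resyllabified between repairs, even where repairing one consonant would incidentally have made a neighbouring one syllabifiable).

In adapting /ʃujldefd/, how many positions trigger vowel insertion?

1

After substitution the input is /wuʔtdefd/.
The unsyllabifiable consonants are /d/; each receives one epenthetic vowel.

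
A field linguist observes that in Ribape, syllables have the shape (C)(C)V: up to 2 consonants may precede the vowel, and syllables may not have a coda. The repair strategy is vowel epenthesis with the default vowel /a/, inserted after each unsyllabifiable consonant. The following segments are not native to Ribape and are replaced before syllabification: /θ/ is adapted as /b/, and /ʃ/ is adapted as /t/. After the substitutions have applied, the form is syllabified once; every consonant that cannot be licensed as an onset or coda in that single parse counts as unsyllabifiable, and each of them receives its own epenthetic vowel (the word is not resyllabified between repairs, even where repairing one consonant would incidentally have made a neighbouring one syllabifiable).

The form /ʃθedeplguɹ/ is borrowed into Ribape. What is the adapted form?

tbedepalguɹa

Substitution: /ʃ/ → /t/, /θ/ → /b/, giving /tbedeplguɹ/.
The consonants /p/, /ɹ/ cannot be parsed into a legal (C)(C)V syllable (no codas are permitted; onsets may contain at most 2 consonants).
Each unlicensed consonant becomes the onset of a new syllable: /p/ → /pa/, /ɹ/ → /ɹa/.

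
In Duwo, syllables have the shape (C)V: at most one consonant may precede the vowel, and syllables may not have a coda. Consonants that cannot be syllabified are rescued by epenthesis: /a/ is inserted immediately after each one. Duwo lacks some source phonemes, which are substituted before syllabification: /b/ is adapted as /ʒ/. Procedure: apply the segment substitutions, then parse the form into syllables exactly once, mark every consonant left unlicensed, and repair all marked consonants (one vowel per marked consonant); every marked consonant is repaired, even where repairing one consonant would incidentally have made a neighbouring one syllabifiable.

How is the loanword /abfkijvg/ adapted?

aʒafakijavaga

Substitution: /b/ → /ʒ/, giving /aʒfkijvg/.
The consonants /ʒ/, /f/, /j/, /v/, /g/ cannot be parsed into a legal (C)V syllable (no codas are permitted; onsets are limited to one consonant).
Epenthesis after each stranded consonant: /ʒ/ → /ʒa/, /f/ → /fa/, /j/ → /ja/, /v/ → /va/, /g/ → /ga/.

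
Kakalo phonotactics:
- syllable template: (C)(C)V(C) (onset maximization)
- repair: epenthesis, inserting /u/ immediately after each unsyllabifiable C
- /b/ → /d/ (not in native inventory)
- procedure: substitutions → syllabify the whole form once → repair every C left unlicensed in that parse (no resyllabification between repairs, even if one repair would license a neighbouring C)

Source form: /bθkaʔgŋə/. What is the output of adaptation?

duθkaʔgŋə

Substitution: /b/ → /d/, giving /dθkaʔgŋə/.
The consonants /d/ cannot be parsed into a legal (C)(C)V(C) syllable (at most one coda consonant is licensed; onsets may contain at most 2 consonants).
Inserting the epenthetic vowel yields /d/ → /du/.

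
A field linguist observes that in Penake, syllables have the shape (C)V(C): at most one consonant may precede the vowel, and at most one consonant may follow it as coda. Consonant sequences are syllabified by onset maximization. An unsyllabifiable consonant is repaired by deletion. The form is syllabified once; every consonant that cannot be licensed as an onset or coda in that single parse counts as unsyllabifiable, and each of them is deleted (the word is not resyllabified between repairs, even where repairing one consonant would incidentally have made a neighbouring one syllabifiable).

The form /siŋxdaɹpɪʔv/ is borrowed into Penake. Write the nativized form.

The consonants /x/, /v/ cannot be parsed into a legal (C)V(C) syllable (at most one coda consonant is licensed; onsets are limited to one consonant).
Deletion applies to /x/, /v/.

siŋdaɹpɪʔ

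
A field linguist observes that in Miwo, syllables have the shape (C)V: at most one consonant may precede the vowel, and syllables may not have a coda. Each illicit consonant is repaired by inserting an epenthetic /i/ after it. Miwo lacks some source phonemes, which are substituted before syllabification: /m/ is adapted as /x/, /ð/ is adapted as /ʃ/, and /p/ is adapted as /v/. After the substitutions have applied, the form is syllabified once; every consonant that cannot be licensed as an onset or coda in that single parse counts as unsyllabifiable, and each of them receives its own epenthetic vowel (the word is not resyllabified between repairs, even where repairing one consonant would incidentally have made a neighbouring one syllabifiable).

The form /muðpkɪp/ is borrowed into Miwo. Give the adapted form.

Substitution: /m/ → /x/, /ð/ → /ʃ/, /p/ → /v/, giving /xuʃvkɪv/.
Syllabifying with onset maximization leaves /ʃ/, /v/, /v/ stranded (no codas are permitted; onsets are limited to one consonant).
Epenthesis after each stranded consonant: /ʃ/ → /ʃi/, /v/ → /vi/, /v/ → /vi/.

xuʃivikɪvi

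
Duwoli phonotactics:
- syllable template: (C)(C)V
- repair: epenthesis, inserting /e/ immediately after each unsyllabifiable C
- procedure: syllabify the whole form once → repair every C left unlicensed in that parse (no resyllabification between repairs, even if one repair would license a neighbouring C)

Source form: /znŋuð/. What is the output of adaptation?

zenŋuðe

The consonants /z/, /ð/ cannot be parsed into a legal (C)(C)V syllable (no codas are permitted; onsets may contain at most 2 consonants).
Epenthesis after each stranded consonant: /z/ → /ze/, /ð/ → /ðe/.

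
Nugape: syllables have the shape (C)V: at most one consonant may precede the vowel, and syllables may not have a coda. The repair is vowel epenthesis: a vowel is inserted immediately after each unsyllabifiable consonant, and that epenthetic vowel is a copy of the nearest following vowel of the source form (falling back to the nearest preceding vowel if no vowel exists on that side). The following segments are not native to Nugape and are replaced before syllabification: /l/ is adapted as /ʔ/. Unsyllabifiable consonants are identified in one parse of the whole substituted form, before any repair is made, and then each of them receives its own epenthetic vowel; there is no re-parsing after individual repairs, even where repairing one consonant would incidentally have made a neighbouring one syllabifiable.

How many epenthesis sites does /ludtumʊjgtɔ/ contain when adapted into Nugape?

After substitution the input is /ʔudtumʊjgtɔ/.
The unsyllabifiable consonants are /d/, /j/, /g/; each receives one epenthetic vowel.

3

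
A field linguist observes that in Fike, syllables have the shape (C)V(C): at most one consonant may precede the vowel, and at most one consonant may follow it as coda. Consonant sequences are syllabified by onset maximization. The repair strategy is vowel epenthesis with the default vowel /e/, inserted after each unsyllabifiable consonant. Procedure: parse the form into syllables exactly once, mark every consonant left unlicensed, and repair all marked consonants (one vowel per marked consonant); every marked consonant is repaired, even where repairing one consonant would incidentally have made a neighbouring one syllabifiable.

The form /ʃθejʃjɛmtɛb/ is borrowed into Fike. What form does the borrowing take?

Under (C)V(C), the unsyllabifiable consonants are /ʃ/, /ʃ/ (at most one coda consonant is licensed; onsets are limited to one consonant).
Each unlicensed consonant becomes the onset of a new syllable: /ʃ/ → /ʃe/, /ʃ/ → /ʃe/.

ʃeθejʃejɛmtɛb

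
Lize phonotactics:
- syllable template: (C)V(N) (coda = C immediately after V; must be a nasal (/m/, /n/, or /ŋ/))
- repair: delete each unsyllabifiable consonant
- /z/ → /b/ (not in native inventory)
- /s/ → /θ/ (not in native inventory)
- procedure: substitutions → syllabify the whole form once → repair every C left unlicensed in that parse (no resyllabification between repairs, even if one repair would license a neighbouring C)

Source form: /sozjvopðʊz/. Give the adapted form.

Substitution: /s/ → /θ/, /z/ → /b/, giving /θobjvopðʊb/.
Syllabifying with onset maximization leaves /b/, /j/, /p/, /b/ stranded (only a nasal (/m/, /n/, or /ŋ/) is licensed in coda position; onsets are limited to one consonant).
Each unlicensed consonant is deleted: /b/, /j/, /p/, /b/.

θovoðʊ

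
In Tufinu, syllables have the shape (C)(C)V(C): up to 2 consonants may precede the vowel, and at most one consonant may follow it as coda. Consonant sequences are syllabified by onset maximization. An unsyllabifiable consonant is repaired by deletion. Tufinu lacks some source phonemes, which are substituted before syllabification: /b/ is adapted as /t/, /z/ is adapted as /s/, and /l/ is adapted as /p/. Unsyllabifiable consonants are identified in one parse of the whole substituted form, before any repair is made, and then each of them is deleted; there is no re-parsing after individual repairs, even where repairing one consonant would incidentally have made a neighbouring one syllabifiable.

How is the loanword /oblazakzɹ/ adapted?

Substitution: /b/ → /t/, /l/ → /p/, /z/ → /s/, giving /otpasaksɹ/.
The consonants /s/, /ɹ/ cannot be parsed into a legal (C)(C)V(C) syllable (at most one coda consonant is licensed; onsets may contain at most 2 consonants).
Deletion applies to /s/, /ɹ/.

otpasak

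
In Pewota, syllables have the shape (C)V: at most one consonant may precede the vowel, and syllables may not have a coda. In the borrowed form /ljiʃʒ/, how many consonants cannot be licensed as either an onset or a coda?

3

Under (C)V, the unsyllabifiable consonants are /l/, /ʃ/, /ʒ/ (no codas are permitted; onsets are limited to one consonant).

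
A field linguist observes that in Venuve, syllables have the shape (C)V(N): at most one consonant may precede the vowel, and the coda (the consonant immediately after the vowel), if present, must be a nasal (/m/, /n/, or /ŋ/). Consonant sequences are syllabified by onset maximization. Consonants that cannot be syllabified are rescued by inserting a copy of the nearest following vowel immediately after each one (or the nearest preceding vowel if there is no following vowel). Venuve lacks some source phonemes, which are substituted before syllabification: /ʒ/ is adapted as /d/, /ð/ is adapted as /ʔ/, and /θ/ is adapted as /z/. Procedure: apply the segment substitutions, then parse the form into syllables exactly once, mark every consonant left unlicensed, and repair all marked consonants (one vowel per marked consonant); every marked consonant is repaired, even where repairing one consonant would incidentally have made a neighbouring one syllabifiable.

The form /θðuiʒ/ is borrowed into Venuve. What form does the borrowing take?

Substitution: /θ/ → /z/, /ð/ → /ʔ/, /ʒ/ → /d/, giving /zʔuid/.
Under (C)V(N), the unsyllabifiable consonants are /z/, /d/ (only a nasal (/m/, /n/, or /ŋ/) is licensed in coda position; onsets are limited to one consonant).
Each unlicensed consonant becomes the onset of a new syllable: /z/ → /zu/, /d/ → /di/.

zuʔuidi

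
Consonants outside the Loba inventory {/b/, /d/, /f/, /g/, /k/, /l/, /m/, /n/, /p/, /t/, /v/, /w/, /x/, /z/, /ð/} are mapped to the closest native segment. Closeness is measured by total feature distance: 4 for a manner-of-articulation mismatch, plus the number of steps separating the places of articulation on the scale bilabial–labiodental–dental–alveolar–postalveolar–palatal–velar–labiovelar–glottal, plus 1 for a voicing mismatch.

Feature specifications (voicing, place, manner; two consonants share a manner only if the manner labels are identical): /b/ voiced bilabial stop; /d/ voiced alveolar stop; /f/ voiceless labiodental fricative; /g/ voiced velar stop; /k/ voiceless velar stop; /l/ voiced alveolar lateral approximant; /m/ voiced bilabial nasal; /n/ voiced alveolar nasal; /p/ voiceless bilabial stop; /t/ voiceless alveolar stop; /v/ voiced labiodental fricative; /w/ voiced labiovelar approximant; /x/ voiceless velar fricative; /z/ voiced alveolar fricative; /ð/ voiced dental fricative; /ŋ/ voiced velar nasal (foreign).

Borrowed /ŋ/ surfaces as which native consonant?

n

/n/ is closest: same manner (nasal), place distance 3 (velar→alveolar), same voicing; total 3. Next closest is /g/ at distance 4.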